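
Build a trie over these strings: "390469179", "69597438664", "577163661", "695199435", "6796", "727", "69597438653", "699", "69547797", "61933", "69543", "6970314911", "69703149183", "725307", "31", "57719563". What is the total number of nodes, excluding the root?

73

Insert word by word; a character creates a node only if that edge doesn't already exist:
  "390469179" → 9 new (3, 9, 0, 4, 6, 9, 1, 7, 9)
  "69597438664" → 11 new (6, 9, 5, 9, 7, 4, 3, 8, 6, 6, 4)
  "577163661" → 9 new (5, 7, 7, 1, 6, 3, 6, 6, 1)
  "695199435" → prefix "695" already present; 6 new (1, 9, 9, 4, 3, 5)
  "6796" → prefix "6" already present; 3 new (7, 9, 6)
  "727" → 3 new (7, 2, 7)
  "69597438653" → prefix "695974386" already present; 2 new (5, 3)
  "699" → prefix "69" already present; 1 new (9)
  "69547797" → prefix "695" already present; 5 new (4, 7, 7, 9, 7)
  "61933" → prefix "6" already present; 4 new (1, 9, 3, 3)
  "69543" → prefix "6954" already present; 1 new (3)
  "6970314911" → prefix "69" already present; 8 new (7, 0, 3, 1, 4, 9, 1, 1)
  "69703149183" → prefix "697031491" already present; 2 new (8, 3)
  "725307" → prefix "72" already present; 4 new (5, 3, 0, 7)
  "31" → prefix "3" already present; 1 new (1)
  "57719563" → prefix "5771" already present; 4 new (9, 5, 6, 3)
Total nodes = 9 + 11 + 9 + 6 + 3 + 3 + 2 + 1 + 5 + 4 + 1 + 8 + 2 + 4 + 1 + 4 = 73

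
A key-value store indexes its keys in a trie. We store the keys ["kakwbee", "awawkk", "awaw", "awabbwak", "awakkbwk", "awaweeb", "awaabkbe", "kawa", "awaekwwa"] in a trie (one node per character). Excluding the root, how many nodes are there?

Trie structure (* marks end of a word):
(root)
├─ a
│  └─ w
│     └─ a
│        ├─ a
│        │  └─ b
│        │     └─ k
│        │        └─ b
│        │           └─ e *
│        ├─ b
│        │  └─ b
│        │     └─ w
│        │        └─ a
│        │           └─ k *
│        ├─ e
│        │  └─ k
│        │     └─ w
│        │        └─ w
│        │           └─ a *
│        ├─ k
│        │  └─ k
│        │     └─ b
│        │        └─ w
│        │           └─ k *
│        └─ w *
│           ├─ e
│           │  └─ e
│           │     └─ b *
│           └─ k
│              └─ k *
└─ k
   └─ a
      ├─ k
      │  └─ w
      │     └─ b
      │        └─ e
      │           └─ e *
      └─ w
         └─ a *
Counting every labelled node above: 38.

38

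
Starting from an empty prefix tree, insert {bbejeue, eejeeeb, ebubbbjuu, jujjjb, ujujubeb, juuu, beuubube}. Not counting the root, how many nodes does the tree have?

45

Insert word by word; a character creates a node only if that edge doesn't already exist:
  "bbejeue" → 7 new (b, b, e, j, e, u, e)
  "eejeeeb" → 7 new (e, e, j, e, e, e, b)
  "ebubbbjuu" → prefix "e" already present; 8 new (b, u, b, b, b, j, u, u)
  "jujjjb" → 6 new (j, u, j, j, j, b)
  "ujujubeb" → 8 new (u, j, u, j, u, b, e, b)
  "juuu" → prefix "ju" already present; 2 new (u, u)
  "beuubube" → prefix "b" already present; 7 new (e, u, u, b, u, b, e)
Total nodes = 7 + 7 + 8 + 6 + 8 + 2 + 7 = 45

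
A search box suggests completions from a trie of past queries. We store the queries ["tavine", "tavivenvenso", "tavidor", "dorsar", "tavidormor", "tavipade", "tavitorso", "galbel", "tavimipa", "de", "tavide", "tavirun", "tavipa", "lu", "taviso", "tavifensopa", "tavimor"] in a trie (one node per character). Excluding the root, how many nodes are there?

63

Count nodes per top-level branch (shared prefixes stored once):
  'd'-branch (de, dorsar): 7 nodes
  'g'-branch (galbel): 6 nodes
  'l'-branch (lu): 2 nodes
  't'-branch (tavide, tavidor, tavidormor, tavifensopa, tavimipa, tavimor, tavine, tavipa, tavipade, tavirun, taviso, tavitorso, tavivenvenso): 48 nodes
Sum: 63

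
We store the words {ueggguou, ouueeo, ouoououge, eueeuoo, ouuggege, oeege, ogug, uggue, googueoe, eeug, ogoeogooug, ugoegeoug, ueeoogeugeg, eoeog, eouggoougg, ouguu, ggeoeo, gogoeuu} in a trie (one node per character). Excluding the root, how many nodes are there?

Count nodes per top-level branch (shared prefixes stored once):
  'e'-branch (eeug, eoeog, eouggoougg, eueeuoo): 22 nodes
  'g'-branch (ggeoeo, gogoeuu, googueoe): 18 nodes
  'o'-branch (oeege, ogoeogooug, ogug, ouguu, ouoououge, ouueeo, ouuggege): 36 nodes
  'u'-branch (ueeoogeugeg, ueggguou, uggue, ugoegeoug): 28 nodes
Sum: 104

104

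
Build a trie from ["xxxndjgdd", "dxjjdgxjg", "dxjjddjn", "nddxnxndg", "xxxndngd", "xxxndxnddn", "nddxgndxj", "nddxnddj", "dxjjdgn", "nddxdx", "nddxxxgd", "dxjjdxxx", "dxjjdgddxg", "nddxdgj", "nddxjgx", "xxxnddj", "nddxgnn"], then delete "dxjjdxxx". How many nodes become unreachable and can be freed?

3

A node on "dxjjdxxx"'s path can go only if nothing else ends at it or branches off below it.
The suffix "xxx" (3 nodes) is used only by "dxjjdxxx"; the node for "dxjjd" still has the child "g", so pruning stops there.
Nodes removed: 3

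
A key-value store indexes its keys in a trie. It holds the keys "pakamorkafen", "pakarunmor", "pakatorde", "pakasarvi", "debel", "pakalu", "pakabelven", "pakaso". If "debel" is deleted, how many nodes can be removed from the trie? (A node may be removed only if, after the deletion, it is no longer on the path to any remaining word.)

5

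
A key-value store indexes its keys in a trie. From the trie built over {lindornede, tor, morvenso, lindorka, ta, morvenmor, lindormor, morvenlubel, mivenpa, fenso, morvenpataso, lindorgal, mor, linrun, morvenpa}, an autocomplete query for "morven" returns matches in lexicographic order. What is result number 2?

morvenmor

Filter for "morven…" and sort: "morvenlubel", "morvenmor", "morvenpa", "morvenpataso", "morvenso"
Position 2: morvenmor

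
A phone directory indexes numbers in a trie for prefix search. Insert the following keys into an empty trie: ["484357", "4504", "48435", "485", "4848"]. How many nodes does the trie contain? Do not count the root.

Count nodes per top-level branch (shared prefixes stored once):
  '4'-branch (4504, 48435, 484357, 4848, 485): 11 nodes
Sum: 11

11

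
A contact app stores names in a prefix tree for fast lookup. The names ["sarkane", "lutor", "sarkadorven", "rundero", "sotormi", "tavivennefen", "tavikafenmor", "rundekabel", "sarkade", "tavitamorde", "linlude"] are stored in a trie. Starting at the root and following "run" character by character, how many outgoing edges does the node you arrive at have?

Walk "run" from the root, arriving at one node.
Characters that immediately follow "run" among the stored strings: {d}.
That node has 1 child edge.

1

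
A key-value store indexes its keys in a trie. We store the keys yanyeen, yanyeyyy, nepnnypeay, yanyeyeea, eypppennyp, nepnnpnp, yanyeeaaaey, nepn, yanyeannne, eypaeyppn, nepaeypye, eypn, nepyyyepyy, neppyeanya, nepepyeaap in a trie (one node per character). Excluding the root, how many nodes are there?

Trace insertions, counting only characters that open a new branch:
  "yanyeen" → 7 new (y, a, n, y, e, e, n)
  "yanyeyyy" → prefix "yanye" already present; 3 new (y, y, y)
  "nepnnypeay" → 10 new (n, e, p, n, n, y, p, e, a, y)
  "yanyeyeea" → prefix "yanyey" already present; 3 new (e, e, a)
  "eypppennyp" → 10 new (e, y, p, p, p, e, n, n, y, p)
  "nepnnpnp" → prefix "nepnn" already present; 3 new (p, n, p)
  "yanyeeaaaey" → prefix "yanyee" already present; 5 new (a, a, a, e, y)
  "nepn" → prefix "nepn" already present; 0 new (none)
  "yanyeannne" → prefix "yanye" already present; 5 new (a, n, n, n, e)
  "eypaeyppn" → prefix "eyp" already present; 6 new (a, e, y, p, p, n)
  "nepaeypye" → prefix "nep" already present; 6 new (a, e, y, p, y, e)
  "eypn" → prefix "eyp" already present; 1 new (n)
  "nepyyyepyy" → prefix "nep" already present; 7 new (y, y, y, e, p, y, y)
  "neppyeanya" → prefix "nep" already present; 7 new (p, y, e, a, n, y, a)
  "nepepyeaap" → prefix "nep" already present; 7 new (e, p, y, e, a, a, p)
Total nodes = 7 + 3 + 10 + 3 + 10 + 3 + 5 + 0 + 5 + 6 + 6 + 1 + 7 + 7 + 7 = 80

80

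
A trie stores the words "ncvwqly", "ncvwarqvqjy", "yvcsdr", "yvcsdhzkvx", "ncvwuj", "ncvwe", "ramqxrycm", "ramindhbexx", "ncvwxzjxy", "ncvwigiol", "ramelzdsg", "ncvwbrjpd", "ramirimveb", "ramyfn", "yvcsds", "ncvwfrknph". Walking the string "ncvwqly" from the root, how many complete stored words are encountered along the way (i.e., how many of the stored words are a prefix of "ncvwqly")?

1

Walk "ncvwqly" from the root; an end-of-word marker is hit whenever a stored word is a prefix of "ncvwqly".
Prefixes of the query that are stored words: "ncvwqly"
Count: 1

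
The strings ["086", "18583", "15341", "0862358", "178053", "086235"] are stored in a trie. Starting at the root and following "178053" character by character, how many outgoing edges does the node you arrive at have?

0

Follow the path "178053" to its node, then look at its outgoing edges.
No stored string extends past "178053".
That node has 0 child edges.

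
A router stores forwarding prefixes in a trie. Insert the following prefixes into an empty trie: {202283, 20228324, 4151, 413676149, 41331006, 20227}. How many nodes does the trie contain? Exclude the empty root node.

25

Trie structure (* marks end of a word):
(root)
├─ 2
│  └─ 0
│     └─ 2
│        └─ 2
│           ├─ 7 *
│           └─ 8
│              └─ 3 *
│                 └─ 2
│                    └─ 4 *
└─ 4
   └─ 1
      ├─ 3
      │  ├─ 3
      │  │  └─ 1
      │  │     └─ 0
      │  │        └─ 0
      │  │           └─ 6 *
      │  └─ 6
      │     └─ 7
      │        └─ 6
      │           └─ 1
      │              └─ 4
      │                 └─ 9 *
      └─ 5
         └─ 1 *
Counting every labelled node above: 25.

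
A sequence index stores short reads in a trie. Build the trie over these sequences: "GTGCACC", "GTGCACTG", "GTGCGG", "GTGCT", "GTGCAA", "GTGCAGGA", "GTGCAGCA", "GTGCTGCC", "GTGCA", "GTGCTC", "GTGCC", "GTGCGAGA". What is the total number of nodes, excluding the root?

26

Insert word by word; a character creates a node only if that edge doesn't already exist:
  "GTGCACC" → 7 new (G, T, G, C, A, C, C)
  "GTGCACTG" → prefix "GTGCAC" already present; 2 new (T, G)
  "GTGCGG" → prefix "GTGC" already present; 2 new (G, G)
  "GTGCT" → prefix "GTGC" already present; 1 new (T)
  "GTGCAA" → prefix "GTGCA" already present; 1 new (A)
  "GTGCAGGA" → prefix "GTGCA" already present; 3 new (G, G, A)
  "GTGCAGCA" → prefix "GTGCAG" already present; 2 new (C, A)
  "GTGCTGCC" → prefix "GTGCT" already present; 3 new (G, C, C)
  "GTGCA" → prefix "GTGCA" already present; 0 new (none)
  "GTGCTC" → prefix "GTGCT" already present; 1 new (C)
  "GTGCC" → prefix "GTGC" already present; 1 new (C)
  "GTGCGAGA" → prefix "GTGCG" already present; 3 new (A, G, A)
Total nodes = 7 + 2 + 2 + 1 + 1 + 3 + 2 + 3 + 0 + 1 + 1 + 3 = 26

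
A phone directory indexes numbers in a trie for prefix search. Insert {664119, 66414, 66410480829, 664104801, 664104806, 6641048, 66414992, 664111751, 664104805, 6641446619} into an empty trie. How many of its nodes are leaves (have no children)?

8

Leaves are exactly the stored words that no other stored word extends.
Those words: "664104801", "664104805", "664104806", "66410480829", "664111751", "664119", "6641446619", "66414992"
Leaf count: 8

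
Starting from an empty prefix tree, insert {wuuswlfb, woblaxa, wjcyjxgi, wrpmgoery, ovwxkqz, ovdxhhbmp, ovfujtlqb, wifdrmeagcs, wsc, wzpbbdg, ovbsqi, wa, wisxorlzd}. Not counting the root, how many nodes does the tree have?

For each word, the new-node count is its length minus the longest prefix already in the trie:
  "wuuswlfb" → 8 new (w, u, u, s, w, l, f, b)
  "woblaxa" → prefix "w" already present; 6 new (o, b, l, a, x, a)
  "wjcyjxgi" → prefix "w" already present; 7 new (j, c, y, j, x, g, i)
  "wrpmgoery" → prefix "w" already present; 8 new (r, p, m, g, o, e, r, y)
  "ovwxkqz" → 7 new (o, v, w, x, k, q, z)
  "ovdxhhbmp" → prefix "ov" already present; 7 new (d, x, h, h, b, m, p)
  "ovfujtlqb" → prefix "ov" already present; 7 new (f, u, j, t, l, q, b)
  "wifdrmeagcs" → prefix "w" already present; 10 new (i, f, d, r, m, e, a, g, c, s)
  "wsc" → prefix "w" already present; 2 new (s, c)
  "wzpbbdg" → prefix "w" already present; 6 new (z, p, b, b, d, g)
  "ovbsqi" → prefix "ov" already present; 4 new (b, s, q, i)
  "wa" → prefix "w" already present; 1 new (a)
  "wisxorlzd" → prefix "wi" already present; 7 new (s, x, o, r, l, z, d)
Total nodes = 8 + 6 + 7 + 8 + 7 + 7 + 7 + 10 + 2 + 6 + 4 + 1 + 7 = 80

80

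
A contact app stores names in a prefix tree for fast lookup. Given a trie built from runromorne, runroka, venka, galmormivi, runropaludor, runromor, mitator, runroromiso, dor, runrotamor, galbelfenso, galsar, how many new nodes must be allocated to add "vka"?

The longest prefix of "vka" already in the trie is "v" (length 1).
New nodes needed: |"vka"| − 1 = 3 − 1 = 2.

2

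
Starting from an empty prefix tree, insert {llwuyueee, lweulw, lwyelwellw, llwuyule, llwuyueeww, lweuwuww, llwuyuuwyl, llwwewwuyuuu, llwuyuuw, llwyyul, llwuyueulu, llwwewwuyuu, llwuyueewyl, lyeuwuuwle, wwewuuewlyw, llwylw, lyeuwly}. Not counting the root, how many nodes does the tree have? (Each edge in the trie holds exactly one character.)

76

Count nodes per top-level branch (shared prefixes stored once):
  'l'-branch (llwuyueee, llwuyueeww, llwuyueewyl, llwuyueulu, llwuyule, llwuyuuw, llwuyuuwyl, llwwewwuyuu, llwwewwuyuuu, llwylw, llwyyul, lweulw, lweuwuww, lwyelwellw, lyeuwly, lyeuwuuwle): 65 nodes
  'w'-branch (wwewuuewlyw): 11 nodes
Sum: 76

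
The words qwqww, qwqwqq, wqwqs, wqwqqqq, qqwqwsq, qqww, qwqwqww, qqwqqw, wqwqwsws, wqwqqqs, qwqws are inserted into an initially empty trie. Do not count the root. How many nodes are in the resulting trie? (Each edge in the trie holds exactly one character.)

Trie structure (* marks end of a word):
(root)
├─ q
│  ├─ q
│  │  └─ w
│  │     ├─ q
│  │     │  ├─ q
│  │     │  │  └─ w *
│  │     │  └─ w
│  │     │     └─ s
│  │     │        └─ q *
│  │     └─ w *
│  └─ w
│     └─ q
│        └─ w
│           ├─ q
│           │  ├─ q *
│           │  └─ w
│           │     └─ w *
│           ├─ s *
│           └─ w *
└─ w
   └─ q
      └─ w
         └─ q
            ├─ q
            │  └─ q
            │     ├─ q *
            │     └─ s *
            ├─ s *
            └─ w
               └─ s
                  └─ w
                     └─ s *
Counting every labelled node above: 32.

32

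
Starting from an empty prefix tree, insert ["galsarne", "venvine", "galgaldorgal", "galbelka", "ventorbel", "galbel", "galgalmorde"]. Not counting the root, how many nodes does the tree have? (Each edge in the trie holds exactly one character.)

40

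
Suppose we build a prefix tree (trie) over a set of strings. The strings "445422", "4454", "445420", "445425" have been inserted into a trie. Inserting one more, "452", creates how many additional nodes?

"4" is already a path in the trie; the remaining "52" must be added.
Each of the 2 remaining characters creates one node.

2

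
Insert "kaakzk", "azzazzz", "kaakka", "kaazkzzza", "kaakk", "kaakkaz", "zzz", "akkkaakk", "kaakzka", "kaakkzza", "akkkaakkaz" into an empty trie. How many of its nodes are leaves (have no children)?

Leaves are exactly the stored words that no other stored word extends.
Those words: "akkkaakkaz", "azzazzz", "kaakkaz", "kaakkzza", "kaakzka", "kaazkzzza", "zzz"
Leaf count: 7

7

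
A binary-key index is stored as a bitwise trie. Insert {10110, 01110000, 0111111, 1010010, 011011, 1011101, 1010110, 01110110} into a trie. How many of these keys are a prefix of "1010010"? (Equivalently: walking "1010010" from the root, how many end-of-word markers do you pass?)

Check each prefix of "1010010" against the stored set — each match is an end-marker on the path.
Prefixes of the query that are stored words: "1010010"
Count: 1

1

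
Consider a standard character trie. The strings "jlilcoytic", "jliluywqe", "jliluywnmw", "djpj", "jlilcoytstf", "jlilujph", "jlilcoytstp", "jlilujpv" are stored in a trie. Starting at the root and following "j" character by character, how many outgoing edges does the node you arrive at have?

The children of the "j" node are the distinct next characters among strings starting with "j".
Characters that immediately follow "j" among the stored strings: {l}.
That node has 1 child edge.

1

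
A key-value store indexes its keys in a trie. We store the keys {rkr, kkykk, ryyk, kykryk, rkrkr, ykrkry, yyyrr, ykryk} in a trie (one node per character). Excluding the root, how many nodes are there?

30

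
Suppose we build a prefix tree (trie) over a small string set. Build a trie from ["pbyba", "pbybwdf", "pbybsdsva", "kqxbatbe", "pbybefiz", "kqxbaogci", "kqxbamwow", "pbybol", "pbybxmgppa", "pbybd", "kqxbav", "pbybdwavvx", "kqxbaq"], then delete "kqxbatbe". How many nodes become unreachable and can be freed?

After clearing the end-marker at "kqxbatbe", prune upward until reaching a node still needed by another word.
The suffix "tbe" (3 nodes) is used only by "kqxbatbe"; the node for "kqxba" still has the child "o", so pruning stops there.
Nodes removed: 3

3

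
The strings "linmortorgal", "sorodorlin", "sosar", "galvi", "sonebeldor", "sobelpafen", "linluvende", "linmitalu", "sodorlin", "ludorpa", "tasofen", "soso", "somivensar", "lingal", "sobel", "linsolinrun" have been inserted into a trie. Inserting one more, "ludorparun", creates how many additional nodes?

3

Walking "ludorparun" from the root, the first 7 characters ("ludorpa") follow existing edges; "r" is the first miss.
New nodes needed: |"ludorparun"| − 7 = 10 − 7 = 3.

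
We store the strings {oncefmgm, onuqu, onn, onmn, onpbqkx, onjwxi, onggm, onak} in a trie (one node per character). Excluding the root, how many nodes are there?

28

For each word, the new-node count is its length minus the longest prefix already in the trie:
  "oncefmgm" → 8 new (o, n, c, e, f, m, g, m)
  "onuqu" → prefix "on" already present; 3 new (u, q, u)
  "onn" → prefix "on" already present; 1 new (n)
  "onmn" → prefix "on" already present; 2 new (m, n)
  "onpbqkx" → prefix "on" already present; 5 new (p, b, q, k, x)
  "onjwxi" → prefix "on" already present; 4 new (j, w, x, i)
  "onggm" → prefix "on" already present; 3 new (g, g, m)
  "onak" → prefix "on" already present; 2 new (a, k)
Total nodes = 8 + 3 + 1 + 2 + 5 + 4 + 3 + 2 = 28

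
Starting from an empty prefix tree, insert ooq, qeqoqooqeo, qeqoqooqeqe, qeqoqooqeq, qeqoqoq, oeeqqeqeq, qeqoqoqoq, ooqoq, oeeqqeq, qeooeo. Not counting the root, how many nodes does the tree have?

32

Insert word by word; a character creates a node only if that edge doesn't already exist:
  "ooq" → 3 new (o, o, q)
  "qeqoqooqeo" → 10 new (q, e, q, o, q, o, o, q, e, o)
  "qeqoqooqeqe" → prefix "qeqoqooqe" already present; 2 new (q, e)
  "qeqoqooqeq" → prefix "qeqoqooqeq" already present; 0 new (none)
  "qeqoqoq" → prefix "qeqoqo" already present; 1 new (q)
  "oeeqqeqeq" → prefix "o" already present; 8 new (e, e, q, q, e, q, e, q)
  "qeqoqoqoq" → prefix "qeqoqoq" already present; 2 new (o, q)
  "ooqoq" → prefix "ooq" already present; 2 new (o, q)
  "oeeqqeq" → prefix "oeeqqeq" already present; 0 new (none)
  "qeooeo" → prefix "qe" already present; 4 new (o, o, e, o)
Total nodes = 3 + 10 + 2 + 0 + 1 + 8 + 2 + 2 + 0 + 4 = 32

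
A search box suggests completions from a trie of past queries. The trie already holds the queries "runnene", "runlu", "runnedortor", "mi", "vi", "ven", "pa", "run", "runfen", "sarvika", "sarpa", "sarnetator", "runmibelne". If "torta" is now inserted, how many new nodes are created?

5

Nothing in the trie begins with "t"; the whole of "torta" is new.
5 − 0 = 5 new nodes.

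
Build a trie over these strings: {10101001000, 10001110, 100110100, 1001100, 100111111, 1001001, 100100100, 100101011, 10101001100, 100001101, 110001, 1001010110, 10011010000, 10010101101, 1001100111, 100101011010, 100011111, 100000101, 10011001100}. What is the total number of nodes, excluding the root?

Insert word by word; a character creates a node only if that edge doesn't already exist:
  "10101001000" → 11 new (1, 0, 1, 0, 1, 0, 0, 1, 0, 0, 0)
  "10001110" → prefix "10" already present; 6 new (0, 0, 1, 1, 1, 0)
  "100110100" → prefix "100" already present; 6 new (1, 1, 0, 1, 0, 0)
  "1001100" → prefix "100110" already present; 1 new (0)
  "100111111" → prefix "10011" already present; 4 new (1, 1, 1, 1)
  "1001001" → prefix "1001" already present; 3 new (0, 0, 1)
  "100100100" → prefix "1001001" already present; 2 new (0, 0)
  "100101011" → prefix "10010" already present; 4 new (1, 0, 1, 1)
  "10101001100" → prefix "10101001" already present; 3 new (1, 0, 0)
  "100001101" → prefix "1000" already present; 5 new (0, 1, 1, 0, 1)
  "110001" → prefix "1" already present; 5 new (1, 0, 0, 0, 1)
  "1001010110" → prefix "100101011" already present; 1 new (0)
  "10011010000" → prefix "100110100" already present; 2 new (0, 0)
  "10010101101" → prefix "1001010110" already present; 1 new (1)
  "1001100111" → prefix "1001100" already present; 3 new (1, 1, 1)
  "100101011010" → prefix "10010101101" already present; 1 new (0)
  "100011111" → prefix "1000111" already present; 2 new (1, 1)
  "100000101" → prefix "10000" already present; 4 new (0, 1, 0, 1)
  "10011001100" → prefix "100110011" already present; 2 new (0, 0)
Total nodes = 11 + 6 + 6 + 1 + 4 + 3 + 2 + 4 + 3 + 5 + 5 + 1 + 2 + 1 + 3 + 1 + 2 + 4 + 2 = 66

66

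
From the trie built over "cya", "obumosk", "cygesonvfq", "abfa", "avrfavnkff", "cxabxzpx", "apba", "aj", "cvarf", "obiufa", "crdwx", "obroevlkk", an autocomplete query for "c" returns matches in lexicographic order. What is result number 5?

cygesonvfq

DFS of the "c" subtree visits, in order: "crdwx", "cvarf", "cxabxzpx", "cya", "cygesonvfq"
Position 5: cygesonvfq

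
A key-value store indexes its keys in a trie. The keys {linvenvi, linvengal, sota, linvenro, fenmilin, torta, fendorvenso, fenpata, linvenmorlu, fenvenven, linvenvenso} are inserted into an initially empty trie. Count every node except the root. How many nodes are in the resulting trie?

Insert word by word; a character creates a node only if that edge doesn't already exist:
  "linvenvi" → 8 new (l, i, n, v, e, n, v, i)
  "linvengal" → prefix "linven" already present; 3 new (g, a, l)
  "sota" → 4 new (s, o, t, a)
  "linvenro" → prefix "linven" already present; 2 new (r, o)
  "fenmilin" → 8 new (f, e, n, m, i, l, i, n)
  "torta" → 5 new (t, o, r, t, a)
  "fendorvenso" → prefix "fen" already present; 8 new (d, o, r, v, e, n, s, o)
  "fenpata" → prefix "fen" already present; 4 new (p, a, t, a)
  "linvenmorlu" → prefix "linven" already present; 5 new (m, o, r, l, u)
  "fenvenven" → prefix "fen" already present; 6 new (v, e, n, v, e, n)
  "linvenvenso" → prefix "linvenv" already present; 4 new (e, n, s, o)
Total nodes = 8 + 3 + 4 + 2 + 8 + 5 + 8 + 4 + 5 + 6 + 4 = 57

57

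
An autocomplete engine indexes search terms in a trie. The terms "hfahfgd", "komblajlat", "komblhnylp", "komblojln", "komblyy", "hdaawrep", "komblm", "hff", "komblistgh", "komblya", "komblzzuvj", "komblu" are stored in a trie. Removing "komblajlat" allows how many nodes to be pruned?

After clearing the end-marker at "komblajlat", prune upward until reaching a node still needed by another word.
The suffix "ajlat" (5 nodes) is used only by "komblajlat"; the node for "kombl" still has the child "h", so pruning stops there.
Nodes removed: 5

5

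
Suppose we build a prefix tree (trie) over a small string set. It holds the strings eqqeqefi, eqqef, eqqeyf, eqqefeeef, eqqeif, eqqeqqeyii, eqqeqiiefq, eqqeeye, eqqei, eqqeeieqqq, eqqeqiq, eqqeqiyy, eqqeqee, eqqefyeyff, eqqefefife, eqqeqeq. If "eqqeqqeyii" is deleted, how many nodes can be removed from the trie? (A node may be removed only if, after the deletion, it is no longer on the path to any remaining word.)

5

After clearing the end-marker at "eqqeqqeyii", prune upward until reaching a node still needed by another word.
The suffix "qeyii" (5 nodes) is used only by "eqqeqqeyii"; the node for "eqqeq" still has the child "e", so pruning stops there.
Nodes removed: 5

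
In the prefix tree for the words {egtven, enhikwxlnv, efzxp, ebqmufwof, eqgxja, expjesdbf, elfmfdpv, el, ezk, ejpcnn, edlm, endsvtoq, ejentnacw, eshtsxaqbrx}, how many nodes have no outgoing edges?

Leaves are exactly the stored words that no other stored word extends.
Those words: "ebqmufwof", "edlm", "efzxp", "egtven", "ejentnacw", "ejpcnn", "elfmfdpv", "endsvtoq", "enhikwxlnv", "eqgxja", "eshtsxaqbrx", "expjesdbf", "ezk"
Leaf count: 13

13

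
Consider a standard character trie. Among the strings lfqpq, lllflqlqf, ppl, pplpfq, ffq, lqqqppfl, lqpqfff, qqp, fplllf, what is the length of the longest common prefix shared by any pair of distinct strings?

The deepest shared node is where two words last agree before diverging.
e.g. "ppl" and "pplpfq" share the prefix "ppl" of length 3; no pair shares a longer one.
Longest shared-prefix length: 3

3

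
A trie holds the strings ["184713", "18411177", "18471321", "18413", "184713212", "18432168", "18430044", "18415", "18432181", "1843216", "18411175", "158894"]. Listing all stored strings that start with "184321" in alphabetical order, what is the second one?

18432168

Words with prefix "184321", in lexicographic order: "1843216", "18432168", "18432181"
The 2nd is 18432168.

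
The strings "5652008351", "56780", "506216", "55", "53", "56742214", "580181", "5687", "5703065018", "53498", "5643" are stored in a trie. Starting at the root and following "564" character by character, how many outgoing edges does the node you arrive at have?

Walk "564" from the root, arriving at one node.
Distinct next characters after "564": 3.
That node has 1 child edge.

1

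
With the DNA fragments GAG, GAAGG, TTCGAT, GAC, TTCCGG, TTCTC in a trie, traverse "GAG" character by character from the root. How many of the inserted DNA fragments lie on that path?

Check each prefix of "GAG" against the stored set — each match is an end-marker on the path.
Prefixes of the query that are stored words: "GAG"
Count: 1

1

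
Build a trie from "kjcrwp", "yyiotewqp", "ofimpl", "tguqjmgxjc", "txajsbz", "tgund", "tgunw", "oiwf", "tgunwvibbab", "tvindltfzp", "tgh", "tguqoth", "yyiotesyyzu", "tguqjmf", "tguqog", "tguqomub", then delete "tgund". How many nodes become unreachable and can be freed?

1

A node on "tgund"'s path can go only if nothing else ends at it or branches off below it.
The suffix "d" (1 node) is used only by "tgund"; the node for "tgun" still has the child "w", so pruning stops there.
Nodes removed: 1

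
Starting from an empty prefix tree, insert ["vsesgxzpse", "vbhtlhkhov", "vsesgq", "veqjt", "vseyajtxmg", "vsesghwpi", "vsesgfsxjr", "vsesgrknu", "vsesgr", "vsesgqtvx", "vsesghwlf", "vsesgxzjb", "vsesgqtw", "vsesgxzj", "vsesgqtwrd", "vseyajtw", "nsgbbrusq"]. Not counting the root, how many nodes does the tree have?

Trace insertions, counting only characters that open a new branch:
  "vsesgxzpse" → 10 new (v, s, e, s, g, x, z, p, s, e)
  "vbhtlhkhov" → prefix "v" already present; 9 new (b, h, t, l, h, k, h, o, v)
  "vsesgq" → prefix "vsesg" already present; 1 new (q)
  "veqjt" → prefix "v" already present; 4 new (e, q, j, t)
  "vseyajtxmg" → prefix "vse" already present; 7 new (y, a, j, t, x, m, g)
  "vsesghwpi" → prefix "vsesg" already present; 4 new (h, w, p, i)
  "vsesgfsxjr" → prefix "vsesg" already present; 5 new (f, s, x, j, r)
  "vsesgrknu" → prefix "vsesg" already present; 4 new (r, k, n, u)
  "vsesgr" → prefix "vsesgr" already present; 0 new (none)
  "vsesgqtvx" → prefix "vsesgq" already present; 3 new (t, v, x)
  "vsesghwlf" → prefix "vsesghw" already present; 2 new (l, f)
  "vsesgxzjb" → prefix "vsesgxz" already present; 2 new (j, b)
  "vsesgqtw" → prefix "vsesgqt" already present; 1 new (w)
  "vsesgxzj" → prefix "vsesgxzj" already present; 0 new (none)
  "vsesgqtwrd" → prefix "vsesgqtw" already present; 2 new (r, d)
  "vseyajtw" → prefix "vseyajt" already present; 1 new (w)
  "nsgbbrusq" → 9 new (n, s, g, b, b, r, u, s, q)
Total nodes = 10 + 9 + 1 + 4 + 7 + 4 + 5 + 4 + 0 + 3 + 2 + 2 + 1 + 0 + 2 + 1 + 9 = 64

64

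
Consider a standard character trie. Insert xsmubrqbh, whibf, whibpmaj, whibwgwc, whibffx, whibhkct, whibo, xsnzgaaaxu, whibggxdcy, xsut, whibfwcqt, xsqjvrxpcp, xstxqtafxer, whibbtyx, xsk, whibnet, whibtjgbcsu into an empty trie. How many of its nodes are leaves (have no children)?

Leaves are exactly the stored words that no other stored word extends.
Those words: "whibbtyx", "whibffx", "whibfwcqt", "whibggxdcy", "whibhkct", "whibnet", "whibo", "whibpmaj", "whibtjgbcsu", "whibwgwc", "xsk", "xsmubrqbh", "xsnzgaaaxu", "xsqjvrxpcp", "xstxqtafxer", "xsut"
Leaf count: 16

16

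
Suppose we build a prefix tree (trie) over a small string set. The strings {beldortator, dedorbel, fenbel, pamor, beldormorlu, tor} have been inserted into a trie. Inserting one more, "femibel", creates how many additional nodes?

The longest prefix of "femibel" already in the trie is "fe" (length 2).
So 7 − 2 = 5 new nodes.

5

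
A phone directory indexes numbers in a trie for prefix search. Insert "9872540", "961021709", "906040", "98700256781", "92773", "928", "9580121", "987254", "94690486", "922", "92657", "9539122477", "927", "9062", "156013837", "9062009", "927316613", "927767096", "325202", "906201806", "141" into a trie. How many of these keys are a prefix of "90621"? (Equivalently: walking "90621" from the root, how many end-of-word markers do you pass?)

1

Traverse "90621" character by character; count nodes along the way that are marked as word ends.
Prefixes of the query that are stored words: "9062"
Count: 1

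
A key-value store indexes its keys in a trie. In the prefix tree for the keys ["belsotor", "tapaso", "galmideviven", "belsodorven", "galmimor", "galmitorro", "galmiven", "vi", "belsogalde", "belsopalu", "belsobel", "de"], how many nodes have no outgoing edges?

A leaf is a node with no children — equivalently, the end of a word that is not a proper prefix of any other stored word.
Those words: "belsobel", "belsodorven", "belsogalde", "belsopalu", "belsotor", "de", "galmideviven", "galmimor", "galmitorro", "galmiven", "tapaso", "vi"
Leaf count: 12

12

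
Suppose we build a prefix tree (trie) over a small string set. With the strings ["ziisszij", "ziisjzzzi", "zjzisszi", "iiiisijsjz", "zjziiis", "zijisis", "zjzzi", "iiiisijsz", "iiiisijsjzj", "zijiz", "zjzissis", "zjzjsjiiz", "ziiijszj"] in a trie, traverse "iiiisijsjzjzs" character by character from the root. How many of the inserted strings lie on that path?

Walk "iiiisijsjzjzs" from the root; an end-of-word marker is hit whenever a stored word is a prefix of "iiiisijsjzjzs".
Prefixes of the query that are stored words: "iiiisijsjz", "iiiisijsjzj"
Count: 2

2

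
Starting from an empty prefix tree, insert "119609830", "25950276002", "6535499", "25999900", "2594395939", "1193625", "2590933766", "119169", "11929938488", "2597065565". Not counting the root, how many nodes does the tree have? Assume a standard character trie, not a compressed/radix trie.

68

For each word, the new-node count is its length minus the longest prefix already in the trie:
  "119609830" → 9 new (1, 1, 9, 6, 0, 9, 8, 3, 0)
  "25950276002" → 11 new (2, 5, 9, 5, 0, 2, 7, 6, 0, 0, 2)
  "6535499" → 7 new (6, 5, 3, 5, 4, 9, 9)
  "25999900" → prefix "259" already present; 5 new (9, 9, 9, 0, 0)
  "2594395939" → prefix "259" already present; 7 new (4, 3, 9, 5, 9, 3, 9)
  "1193625" → prefix "119" already present; 4 new (3, 6, 2, 5)
  "2590933766" → prefix "259" already present; 7 new (0, 9, 3, 3, 7, 6, 6)
  "119169" → prefix "119" already present; 3 new (1, 6, 9)
  "11929938488" → prefix "119" already present; 8 new (2, 9, 9, 3, 8, 4, 8, 8)
  "2597065565" → prefix "259" already present; 7 new (7, 0, 6, 5, 5, 6, 5)
Total nodes = 9 + 11 + 7 + 5 + 7 + 4 + 7 + 3 + 8 + 7 = 68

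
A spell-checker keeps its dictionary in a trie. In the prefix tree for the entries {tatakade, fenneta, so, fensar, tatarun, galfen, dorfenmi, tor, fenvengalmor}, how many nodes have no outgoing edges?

9

Leaves are exactly the stored words that no other stored word extends.
Those words: "dorfenmi", "fenneta", "fensar", "fenvengalmor", "galfen", "so", "tatakade", "tatarun", "tor"
Leaf count: 9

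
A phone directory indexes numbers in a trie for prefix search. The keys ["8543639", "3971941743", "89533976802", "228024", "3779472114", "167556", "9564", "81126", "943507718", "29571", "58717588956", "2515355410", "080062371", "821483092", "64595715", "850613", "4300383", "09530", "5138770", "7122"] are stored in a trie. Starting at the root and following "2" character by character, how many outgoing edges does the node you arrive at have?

The children of the "2" node are the distinct next characters among strings starting with "2".
Characters that immediately follow "2" among the stored strings: {2, 5, 9}.
That node has 3 child edges.

3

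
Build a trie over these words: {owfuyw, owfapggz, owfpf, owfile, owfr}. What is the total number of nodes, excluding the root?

Count nodes per top-level branch (shared prefixes stored once):
  'o'-branch (owfapggz, owfile, owfpf, owfr, owfuyw): 17 nodes
Sum: 17

17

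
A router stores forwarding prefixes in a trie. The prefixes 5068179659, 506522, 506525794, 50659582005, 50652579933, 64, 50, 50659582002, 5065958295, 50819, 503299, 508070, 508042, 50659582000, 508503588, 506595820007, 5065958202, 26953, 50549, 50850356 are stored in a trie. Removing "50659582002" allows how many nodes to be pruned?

Walk "50659582002" from the leaf back toward the root, removing each node that no remaining word uses.
The suffix "2" (1 node) is used only by "50659582002"; the node for "5065958200" still has the child "5", so pruning stops there.
Nodes removed: 1

1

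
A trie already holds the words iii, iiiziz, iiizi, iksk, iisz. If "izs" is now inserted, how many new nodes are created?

Walking "izs" from the root, the first 1 characters ("i") follow existing edges; "z" is the first miss.
So 3 − 1 = 2 new nodes.

2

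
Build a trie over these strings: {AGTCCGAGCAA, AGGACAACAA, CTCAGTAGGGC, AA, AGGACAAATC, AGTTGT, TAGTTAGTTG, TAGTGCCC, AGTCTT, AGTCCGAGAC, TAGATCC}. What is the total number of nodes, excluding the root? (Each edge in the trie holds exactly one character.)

59

Count nodes per top-level branch (shared prefixes stored once):
  'A'-branch (AA, AGGACAAATC, AGGACAACAA, AGTCCGAGAC, AGTCCGAGCAA, AGTCTT, AGTTGT): 30 nodes
  'C'-branch (CTCAGTAGGGC): 11 nodes
  'T'-branch (TAGATCC, TAGTGCCC, TAGTTAGTTG): 18 nodes
Sum: 59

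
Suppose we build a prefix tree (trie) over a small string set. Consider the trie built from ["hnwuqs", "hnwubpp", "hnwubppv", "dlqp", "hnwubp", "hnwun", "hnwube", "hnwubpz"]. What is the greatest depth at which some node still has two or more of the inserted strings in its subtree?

7

Look for the deepest trie node that still has at least two words in its subtree.
e.g. "hnwubpp" and "hnwubppv" share the prefix "hnwubpp" of length 7; no pair shares a longer one.
Longest shared-prefix length: 7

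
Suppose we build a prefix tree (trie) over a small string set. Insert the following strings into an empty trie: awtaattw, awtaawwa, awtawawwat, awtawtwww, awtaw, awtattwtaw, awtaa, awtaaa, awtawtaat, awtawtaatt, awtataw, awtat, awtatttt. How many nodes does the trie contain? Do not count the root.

For each word, the new-node count is its length minus the longest prefix already in the trie:
  "awtaattw" → 8 new (a, w, t, a, a, t, t, w)
  "awtaawwa" → prefix "awtaa" already present; 3 new (w, w, a)
  "awtawawwat" → prefix "awta" already present; 6 new (w, a, w, w, a, t)
  "awtawtwww" → prefix "awtaw" already present; 4 new (t, w, w, w)
  "awtaw" → prefix "awtaw" already present; 0 new (none)
  "awtattwtaw" → prefix "awta" already present; 6 new (t, t, w, t, a, w)
  "awtaa" → prefix "awtaa" already present; 0 new (none)
  "awtaaa" → prefix "awtaa" already present; 1 new (a)
  "awtawtaat" → prefix "awtawt" already present; 3 new (a, a, t)
  "awtawtaatt" → prefix "awtawtaat" already present; 1 new (t)
  "awtataw" → prefix "awtat" already present; 2 new (a, w)
  "awtat" → prefix "awtat" already present; 0 new (none)
  "awtatttt" → prefix "awtatt" already present; 2 new (t, t)
Total nodes = 8 + 3 + 6 + 4 + 0 + 6 + 0 + 1 + 3 + 1 + 2 + 0 + 2 = 36

36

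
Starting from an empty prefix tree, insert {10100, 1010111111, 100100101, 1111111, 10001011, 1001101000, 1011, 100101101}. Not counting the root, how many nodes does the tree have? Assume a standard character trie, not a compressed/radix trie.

40

Insert word by word; a character creates a node only if that edge doesn't already exist:
  "10100" → 5 new (1, 0, 1, 0, 0)
  "1010111111" → prefix "1010" already present; 6 new (1, 1, 1, 1, 1, 1)
  "100100101" → prefix "10" already present; 7 new (0, 1, 0, 0, 1, 0, 1)
  "1111111" → prefix "1" already present; 6 new (1, 1, 1, 1, 1, 1)
  "10001011" → prefix "100" already present; 5 new (0, 1, 0, 1, 1)
  "1001101000" → prefix "1001" already present; 6 new (1, 0, 1, 0, 0, 0)
  "1011" → prefix "101" already present; 1 new (1)
  "100101101" → prefix "10010" already present; 4 new (1, 1, 0, 1)
Total nodes = 5 + 6 + 7 + 6 + 5 + 6 + 1 + 4 = 40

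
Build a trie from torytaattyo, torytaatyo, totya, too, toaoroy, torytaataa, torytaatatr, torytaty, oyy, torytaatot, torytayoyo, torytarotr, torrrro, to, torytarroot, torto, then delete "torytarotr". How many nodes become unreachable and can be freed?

3

A node on "torytarotr"'s path can go only if nothing else ends at it or branches off below it.
The suffix "otr" (3 nodes) is used only by "torytarotr"; the node for "torytar" still has the child "r", so pruning stops there.
Nodes removed: 3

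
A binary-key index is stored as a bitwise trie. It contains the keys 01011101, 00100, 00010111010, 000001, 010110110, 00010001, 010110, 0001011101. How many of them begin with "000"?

4

Traverse to the node for "000", then collect every word in that subtree.
Matches: "000001", "00010001", "0001011101", "00010111010"
Count: 4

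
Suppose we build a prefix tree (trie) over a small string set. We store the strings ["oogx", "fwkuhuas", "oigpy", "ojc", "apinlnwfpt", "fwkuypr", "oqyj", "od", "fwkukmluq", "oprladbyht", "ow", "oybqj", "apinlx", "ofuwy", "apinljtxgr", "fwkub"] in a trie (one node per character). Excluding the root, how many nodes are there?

Insert word by word; a character creates a node only if that edge doesn't already exist:
  "oogx" → 4 new (o, o, g, x)
  "fwkuhuas" → 8 new (f, w, k, u, h, u, a, s)
  "oigpy" → prefix "o" already present; 4 new (i, g, p, y)
  "ojc" → prefix "o" already present; 2 new (j, c)
  "apinlnwfpt" → 10 new (a, p, i, n, l, n, w, f, p, t)
  "fwkuypr" → prefix "fwku" already present; 3 new (y, p, r)
  "oqyj" → prefix "o" already present; 3 new (q, y, j)
  "od" → prefix "o" already present; 1 new (d)
  "fwkukmluq" → prefix "fwku" already present; 5 new (k, m, l, u, q)
  "oprladbyht" → prefix "o" already present; 9 new (p, r, l, a, d, b, y, h, t)
  "ow" → prefix "o" already present; 1 new (w)
  "oybqj" → prefix "o" already present; 4 new (y, b, q, j)
  "apinlx" → prefix "apinl" already present; 1 new (x)
  "ofuwy" → prefix "o" already present; 4 new (f, u, w, y)
  "apinljtxgr" → prefix "apinl" already present; 5 new (j, t, x, g, r)
  "fwkub" → prefix "fwku" already present; 1 new (b)
Total nodes = 4 + 8 + 4 + 2 + 10 + 3 + 3 + 1 + 5 + 9 + 1 + 4 + 1 + 4 + 5 + 1 = 65

65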